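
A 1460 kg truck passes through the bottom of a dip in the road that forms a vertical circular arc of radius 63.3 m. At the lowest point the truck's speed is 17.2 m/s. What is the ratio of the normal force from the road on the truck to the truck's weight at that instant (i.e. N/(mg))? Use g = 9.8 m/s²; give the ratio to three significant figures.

At the bottom, N − mg = mv²/r, so N = m(v²/r + g) and N/(mg) = v²/(rg) + 1 = (17.2)²/(63.3 × 9.8) + 1 = 0.4769 + 1 = 1.477.

1.48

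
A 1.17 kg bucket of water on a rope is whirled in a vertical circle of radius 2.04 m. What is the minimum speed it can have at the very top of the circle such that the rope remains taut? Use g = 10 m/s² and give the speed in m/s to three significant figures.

4.52 m/s

At the highest point the centre is directly below, so both the weight and T act inward: T + mg = mv²/r.
At minimum speed T → 0, so mg = mv_min²/r ⇒ v_min = √(g r) = √(10.0 × 2.04) = 4.517 m/s.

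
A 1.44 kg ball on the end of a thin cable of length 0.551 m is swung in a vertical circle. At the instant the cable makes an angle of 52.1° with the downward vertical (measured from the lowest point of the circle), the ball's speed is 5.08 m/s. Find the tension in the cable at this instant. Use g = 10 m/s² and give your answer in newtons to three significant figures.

Take the radial direction toward the centre of the circle as positive. The component of the weight along the string toward the centre is −mg cos φ (φ measured from the bottom), so Newton's second law along the string gives T − mg cos φ = m v²/r.
cos 52.1° = 0.6143, so T = m(v²/r + g cos φ) = 1.44 × ((5.08)²/0.551 + 10.0 × 0.6143) = 1.44 × (46.84 + (6.143)) = 1.44 × 52.98 = 76.29 N.

76.3 N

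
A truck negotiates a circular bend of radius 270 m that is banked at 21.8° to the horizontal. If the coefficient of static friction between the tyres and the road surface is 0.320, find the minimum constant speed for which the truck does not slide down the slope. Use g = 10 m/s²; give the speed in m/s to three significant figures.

At the minimum speed, friction acts up the slope at its limiting value f = μN. Radially (horizontal, toward centre): N sinθ − μN cosθ = mv²/r. Vertically: N cosθ + μN sinθ = mg.
Dividing: v² = r g (sinθ − μcosθ)/(cosθ + μsinθ).
sinθ − μcosθ = 0.3714 − 0.320×0.9285 = 0.07425; cosθ + μsinθ = 0.9285 + 0.320×0.3714 = 1.047.
v² = 270 × 10.0 × 0.07425/1.047 = 191.4 m²/s², so v = 13.84 m/s.

13.8 m/s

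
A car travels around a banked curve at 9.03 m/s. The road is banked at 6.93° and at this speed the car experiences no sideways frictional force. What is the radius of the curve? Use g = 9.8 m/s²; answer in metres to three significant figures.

Frictionless banking: tanθ = v²/(rg), so r = v²/(g tanθ).
r = (9.03)²/(9.8 × tan 6.93°) = 81.54/(9.8 × 0.1215) = 81.54/1.191 = 68.46 m.

68.5 m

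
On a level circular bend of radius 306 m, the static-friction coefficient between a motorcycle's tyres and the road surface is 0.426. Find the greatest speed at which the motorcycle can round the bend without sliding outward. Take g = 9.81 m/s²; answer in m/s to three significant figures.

35.8 m/s

On a flat curve, static friction is the only horizontal force, so it must supply the full centripetal force: μ_s m g = m v²/r.
Mass cancels: v_max = √(μ_s g r) = √(0.426 × 9.81 × 306) = √1279 = 35.76 m/s.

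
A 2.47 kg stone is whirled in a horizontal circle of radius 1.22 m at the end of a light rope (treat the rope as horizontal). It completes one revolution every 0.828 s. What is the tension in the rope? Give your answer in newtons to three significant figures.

174 N

v = 2πr/T = 2π × 1.22/0.828 = 9.258 m/s.
The tension is the only horizontal force, so it supplies the full centripetal force: T = m v²/r = 2.47 × (9.258)²/1.22 = 2.47 × 85.71/1.22 = 173.5 N.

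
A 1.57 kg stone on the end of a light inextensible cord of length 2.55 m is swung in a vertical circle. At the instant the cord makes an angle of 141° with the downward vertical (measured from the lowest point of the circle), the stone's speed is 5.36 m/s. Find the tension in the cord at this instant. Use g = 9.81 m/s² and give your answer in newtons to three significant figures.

5.72 N

Take the radial direction toward the centre of the circle as positive. The component of the weight along the string toward the centre is −mg cos φ (φ measured from the bottom), so Newton's second law along the string gives T − mg cos φ = m v²/r.
cos 141° = -0.7771, so T = m(v²/r + g cos φ) = 1.57 × ((5.36)²/2.55 + 9.81 × -0.7771) = 1.57 × (11.27 + (-7.624)) = 1.57 × 3.643 = 5.719 N.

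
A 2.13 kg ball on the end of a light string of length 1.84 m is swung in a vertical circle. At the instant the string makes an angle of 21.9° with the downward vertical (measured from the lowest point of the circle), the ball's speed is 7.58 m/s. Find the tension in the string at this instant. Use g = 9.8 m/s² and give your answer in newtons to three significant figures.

85.9 N

Take the radial direction toward the centre of the circle as positive. The component of the weight along the string toward the centre is −mg cos φ (φ measured from the bottom), so Newton's second law along the string gives T − mg cos φ = m v²/r.
cos 21.9° = 0.9278, so T = m(v²/r + g cos φ) = 2.13 × ((7.58)²/1.84 + 9.8 × 0.9278) = 2.13 × (31.23 + (9.093)) = 2.13 × 40.32 = 85.88 N.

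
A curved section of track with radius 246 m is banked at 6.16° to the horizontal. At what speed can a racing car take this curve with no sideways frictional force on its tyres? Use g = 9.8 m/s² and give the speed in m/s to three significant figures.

On a frictionless banked curve, N sinθ = mv²/r and N cosθ = mg, so tanθ = v²/(rg).
v = √(r g tanθ) = √(246 × 9.8 × tan 6.16°) = √(246 × 9.8 × 0.1079) = √260.2 = 16.13 m/s.

16.1 m/s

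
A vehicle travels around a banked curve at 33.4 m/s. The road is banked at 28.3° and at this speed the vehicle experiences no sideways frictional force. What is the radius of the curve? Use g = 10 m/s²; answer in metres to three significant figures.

Frictionless banking: tanθ = v²/(rg), so r = v²/(g tanθ).
r = (33.4)²/(10.0 × tan 28.3°) = 1116/(10.0 × 0.5384) = 1116/5.384 = 207.2 m.

207 m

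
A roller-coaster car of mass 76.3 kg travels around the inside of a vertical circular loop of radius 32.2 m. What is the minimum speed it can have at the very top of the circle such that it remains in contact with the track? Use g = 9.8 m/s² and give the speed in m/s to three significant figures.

At the top, both weight mg and N point toward the centre: N + mg = mv²/r.
At minimum speed N → 0, so mg = mv_min²/r ⇒ v_min = √(g r) = √(9.8 × 32.2) = 17.76 m/s.

17.8 m/s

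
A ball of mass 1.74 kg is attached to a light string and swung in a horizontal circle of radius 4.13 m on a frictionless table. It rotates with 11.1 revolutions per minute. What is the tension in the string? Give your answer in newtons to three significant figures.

ω = 11.1 rev/min × 2π/60 = 1.162 rad/s, so v = ωr = 1.162 × 4.13 = 4.801 m/s.
The tension is the only horizontal force, so it supplies the full centripetal force: T = m v²/r = 1.74 × (4.801)²/4.13 = 1.74 × 23.05/4.13 = 9.710 N.

9.71 N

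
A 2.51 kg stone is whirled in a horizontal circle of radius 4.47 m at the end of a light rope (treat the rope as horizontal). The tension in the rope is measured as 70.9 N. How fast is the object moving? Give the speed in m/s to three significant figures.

11.2 m/s

T = m v²/r ⇒ v = √(T r / m) = √(70.9 × 4.47 / 2.51) = √126.3 = 11.24 m/s.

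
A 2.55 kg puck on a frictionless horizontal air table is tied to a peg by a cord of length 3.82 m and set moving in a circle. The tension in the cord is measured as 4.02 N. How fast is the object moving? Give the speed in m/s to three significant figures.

T = m v²/r ⇒ v = √(T r / m) = √(4.02 × 3.82 / 2.55) = √6.022 = 2.454 m/s.

2.45 m/s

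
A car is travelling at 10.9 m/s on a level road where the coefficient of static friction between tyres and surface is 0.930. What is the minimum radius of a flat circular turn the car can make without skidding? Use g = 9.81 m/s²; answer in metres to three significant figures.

13.0 m

At the limit, μ_s m g = m v²/r, so r_min = v²/(μ_s g) = (10.9)²/(0.930 × 9.81) = 118.8/9.123 = 13.02 m.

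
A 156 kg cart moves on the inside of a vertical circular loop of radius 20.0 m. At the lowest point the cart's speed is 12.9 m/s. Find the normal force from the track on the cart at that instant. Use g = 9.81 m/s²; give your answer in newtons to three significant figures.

At the lowest point, N points up (toward the centre) and the weight mg points down (away from the centre), so the net inward force is N − mg = mv²/r.
N = m(v²/r + g) = 156 × ((12.9)²/20.0 + 9.81) = 156 × (8.320 + 9.81) = 156 × 18.13 = 2828 N.

2830 N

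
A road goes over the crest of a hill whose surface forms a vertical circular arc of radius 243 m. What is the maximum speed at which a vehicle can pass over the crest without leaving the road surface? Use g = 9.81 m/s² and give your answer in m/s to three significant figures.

48.8 m/s

At the crest the centre of the circle is below the vehicle, so the net downward (centripetal) force is mg − N = mv²/r.
The vehicle leaves the road when N → 0, giving v_max = √(g r) = √(9.81 × 243) = 48.82 m/s.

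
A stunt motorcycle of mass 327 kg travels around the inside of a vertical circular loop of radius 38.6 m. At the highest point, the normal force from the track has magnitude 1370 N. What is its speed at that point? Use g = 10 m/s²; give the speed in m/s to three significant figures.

At the top, N + mg = mv²/r, so v = √(r(N/m + g)) = √(38.6 × (1370/327 + 10.0)) = √(38.6 × 14.19) = √547.7 = 23.40 m/s.

23.4 m/s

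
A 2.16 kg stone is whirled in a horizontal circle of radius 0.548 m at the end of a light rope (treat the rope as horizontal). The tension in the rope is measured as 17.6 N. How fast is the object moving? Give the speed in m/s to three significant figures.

T = m v²/r ⇒ v = √(T r / m) = √(17.6 × 0.548 / 2.16) = √4.465 = 2.113 m/s.

2.11 m/s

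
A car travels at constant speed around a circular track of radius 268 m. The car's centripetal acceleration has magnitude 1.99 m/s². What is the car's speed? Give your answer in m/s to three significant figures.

a_c = v²/r ⇒ v = √(a_c · r) = √(1.99 × 268) = √533.3 = 23.09 m/s.

23.1 m/s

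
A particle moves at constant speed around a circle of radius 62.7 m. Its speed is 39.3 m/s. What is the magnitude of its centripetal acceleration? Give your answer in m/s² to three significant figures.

24.6 m/s²

a_c = v²/r = (39.30)²/62.7 = 1544/62.7 = 24.63 m/s².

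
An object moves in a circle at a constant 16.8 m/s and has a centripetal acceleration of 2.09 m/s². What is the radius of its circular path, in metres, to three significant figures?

135 m

a_c = v²/r ⇒ r = v²/a_c = (16.8)²/2.09 = 282.2/2.09 = 135.0 m.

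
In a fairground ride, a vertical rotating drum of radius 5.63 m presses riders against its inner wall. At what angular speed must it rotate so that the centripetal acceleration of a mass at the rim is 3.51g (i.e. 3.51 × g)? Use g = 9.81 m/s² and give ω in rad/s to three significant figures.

Centripetal acceleration a_c = ω²r. Setting ω²r = 3.51g:
ω = √(3.51g / r) = √(3.51 × 9.81 / 5.63) = √6.116 = 2.473 rad/s.

2.47 rad/s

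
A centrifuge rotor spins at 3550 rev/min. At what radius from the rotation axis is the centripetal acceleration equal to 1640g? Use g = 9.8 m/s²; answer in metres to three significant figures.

ω = 3550 rev/min × 2π/60 = 371.8 rad/s.
a_c = ω²r = 1640g ⇒ r = 1640 × 9.8 / (371.8)² = 16070/138200 = 0.1163 m.

0.116 m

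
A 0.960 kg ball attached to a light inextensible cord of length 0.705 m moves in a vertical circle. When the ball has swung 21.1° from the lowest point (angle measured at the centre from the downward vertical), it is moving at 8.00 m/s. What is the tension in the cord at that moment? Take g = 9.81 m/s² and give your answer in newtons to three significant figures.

Take the radial direction toward the centre of the circle as positive. The component of the weight along the string toward the centre is −mg cos φ (φ measured from the bottom), so Newton's second law along the string gives T − mg cos φ = m v²/r.
cos 21.1° = 0.9330, so T = m(v²/r + g cos φ) = 0.960 × ((8.00)²/0.705 + 9.81 × 0.9330) = 0.960 × (90.78 + (9.152)) = 0.960 × 99.93 = 95.94 N.

95.9 N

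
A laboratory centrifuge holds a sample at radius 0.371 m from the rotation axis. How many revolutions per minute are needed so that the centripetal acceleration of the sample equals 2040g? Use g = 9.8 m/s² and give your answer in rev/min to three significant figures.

2220 rev/min

Require ω²r = 2040g, so ω = √(2040 × 9.8/0.371) = 232.1 rad/s.
In rev/min: ω × 60/(2π) = 232.1 × 60/(2π) = 2217 rev/min.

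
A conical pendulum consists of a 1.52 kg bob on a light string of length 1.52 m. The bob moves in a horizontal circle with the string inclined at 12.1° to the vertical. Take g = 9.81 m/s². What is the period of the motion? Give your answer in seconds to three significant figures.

2.45 s

r = L sinθ = 0.3186 m. From T sinθ = mω²r and T cosθ = mg: tanθ = ω²r/g, so ω² = g tanθ / r = g/(L cosθ).
ω = √(g/(L cosθ)) = √(9.81/(1.52 × 0.9778)) = √6.601 = 2.569 rad/s.
Period = 2π/ω = 2.446 s.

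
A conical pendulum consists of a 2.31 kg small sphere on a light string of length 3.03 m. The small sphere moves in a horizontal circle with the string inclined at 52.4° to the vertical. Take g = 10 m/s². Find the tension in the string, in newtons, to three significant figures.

37.9 N

Vertically the bob has no acceleration, so T cosθ = mg.
T = mg/cosθ = 2.31 × 10.0 / cos 52.4° = 23.10/0.6101 = 37.86 N.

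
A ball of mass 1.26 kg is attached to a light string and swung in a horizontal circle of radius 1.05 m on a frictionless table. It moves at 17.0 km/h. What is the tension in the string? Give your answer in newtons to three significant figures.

v = 17.0 km/h = 17.0/3.6 = 4.722 m/s.
The tension is the only horizontal force, so it supplies the full centripetal force: T = m v²/r = 1.26 × (4.722)²/1.05 = 1.26 × 22.30/1.05 = 26.76 N.

26.8 N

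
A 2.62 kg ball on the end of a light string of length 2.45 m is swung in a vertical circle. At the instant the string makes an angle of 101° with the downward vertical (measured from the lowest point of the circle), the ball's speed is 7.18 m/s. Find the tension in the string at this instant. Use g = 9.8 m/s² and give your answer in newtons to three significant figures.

50.2 N

Take the radial direction toward the centre of the circle as positive. The component of the weight along the string toward the centre is −mg cos φ (φ measured from the bottom), so Newton's second law along the string gives T − mg cos φ = m v²/r.
cos 101° = -0.1908, so T = m(v²/r + g cos φ) = 2.62 × ((7.18)²/2.45 + 9.8 × -0.1908) = 2.62 × (21.04 + (-1.870)) = 2.62 × 19.17 = 50.23 N.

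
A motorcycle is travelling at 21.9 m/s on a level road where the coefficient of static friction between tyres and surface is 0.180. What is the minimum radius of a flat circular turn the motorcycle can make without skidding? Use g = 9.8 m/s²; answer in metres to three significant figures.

272 m

At the limit, μ_s m g = m v²/r, so r_min = v²/(μ_s g) = (21.9)²/(0.180 × 9.8) = 479.6/1.764 = 271.9 m.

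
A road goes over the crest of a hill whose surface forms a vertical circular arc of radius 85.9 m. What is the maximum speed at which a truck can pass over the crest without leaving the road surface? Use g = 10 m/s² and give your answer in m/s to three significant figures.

At the crest the centre of the circle is below the truck, so the net downward (centripetal) force is mg − N = mv²/r.
The truck leaves the road when N → 0, giving v_max = √(g r) = √(10.0 × 85.9) = 29.31 m/s.

29.3 m/s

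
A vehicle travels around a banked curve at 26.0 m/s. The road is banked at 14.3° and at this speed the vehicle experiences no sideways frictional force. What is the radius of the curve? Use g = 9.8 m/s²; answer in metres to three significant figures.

Frictionless banking: tanθ = v²/(rg), so r = v²/(g tanθ).
r = (26.0)²/(9.8 × tan 14.3°) = 676.0/(9.8 × 0.2549) = 676.0/2.498 = 270.6 m.

271 m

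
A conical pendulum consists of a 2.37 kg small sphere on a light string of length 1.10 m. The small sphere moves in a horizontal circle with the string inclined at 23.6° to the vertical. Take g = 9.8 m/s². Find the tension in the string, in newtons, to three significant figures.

Vertically the bob has no acceleration, so T cosθ = mg.
T = mg/cosθ = 2.37 × 9.8 / cos 23.6° = 23.23/0.9164 = 25.35 N.

25.3 N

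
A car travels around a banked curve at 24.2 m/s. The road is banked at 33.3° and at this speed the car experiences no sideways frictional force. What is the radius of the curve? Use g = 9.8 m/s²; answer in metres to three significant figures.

Frictionless banking: tanθ = v²/(rg), so r = v²/(g tanθ).
r = (24.2)²/(9.8 × tan 33.3°) = 585.6/(9.8 × 0.6569) = 585.6/6.437 = 90.97 m.

91.0 m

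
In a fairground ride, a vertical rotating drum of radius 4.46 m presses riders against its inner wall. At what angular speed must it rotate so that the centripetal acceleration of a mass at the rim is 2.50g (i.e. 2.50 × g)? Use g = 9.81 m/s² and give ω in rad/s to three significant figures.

2.34 rad/s

Centripetal acceleration a_c = ω²r. Setting ω²r = 2.50g:
ω = √(2.50g / r) = √(2.50 × 9.81 / 4.46) = √5.499 = 2.345 rad/s.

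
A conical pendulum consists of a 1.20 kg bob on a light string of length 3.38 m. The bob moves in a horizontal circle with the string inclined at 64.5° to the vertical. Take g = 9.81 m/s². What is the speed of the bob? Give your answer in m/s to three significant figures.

7.92 m/s

The radius of the circle is r = L sinθ = 3.38 × sin 64.5° = 3.051 m.
Horizontally T sinθ = mv²/r and vertically T cosθ = mg, so tanθ = v²/(rg).
v = √(r g tanθ) = √(3.051 × 9.81 × 2.097) = √62.74 = 7.921 m/s.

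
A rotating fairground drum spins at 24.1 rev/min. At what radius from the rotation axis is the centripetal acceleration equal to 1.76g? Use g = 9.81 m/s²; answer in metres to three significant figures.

2.71 m

ω = 24.1 rev/min × 2π/60 = 2.524 rad/s.
a_c = ω²r = 1.76g ⇒ r = 1.76 × 9.81 / (2.524)² = 17.27/6.369 = 2.711 m.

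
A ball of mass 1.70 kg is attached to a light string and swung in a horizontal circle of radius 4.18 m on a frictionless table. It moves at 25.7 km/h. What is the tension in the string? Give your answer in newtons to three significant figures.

20.7 N

v = 25.7 km/h = 25.7/3.6 = 7.139 m/s.
The tension is the only horizontal force, so it supplies the full centripetal force: T = m v²/r = 1.70 × (7.139)²/4.18 = 1.70 × 50.96/4.18 = 20.73 N.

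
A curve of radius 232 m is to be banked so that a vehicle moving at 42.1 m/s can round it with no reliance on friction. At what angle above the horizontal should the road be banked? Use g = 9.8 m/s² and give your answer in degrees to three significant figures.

37.9°

For a frictionless banked turn: horizontally N sinθ = mv²/r and vertically N cosθ = mg.
Dividing: tanθ = v²/(r g) = (42.1)²/(232 × 9.8) = 1772/2274 = 0.7796.
θ = arctan(0.7796) = 37.94°.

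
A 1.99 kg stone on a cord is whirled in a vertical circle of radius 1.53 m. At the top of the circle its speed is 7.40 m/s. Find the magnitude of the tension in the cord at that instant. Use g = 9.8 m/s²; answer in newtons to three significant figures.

51.7 N

At the top, both T and the weight mg point inward (toward the centre), so T + mg = mv²/r.
T = m(v²/r − g) = 1.99 × ((7.40)²/1.53 − 9.8) = 1.99 × (35.79 − 9.8) = 1.99 × 25.99 = 51.72 N.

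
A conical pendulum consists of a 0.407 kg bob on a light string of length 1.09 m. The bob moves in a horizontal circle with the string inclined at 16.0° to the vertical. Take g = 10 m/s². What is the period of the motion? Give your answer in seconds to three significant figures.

r = L sinθ = 0.3004 m. From T sinθ = mω²r and T cosθ = mg: tanθ = ω²r/g, so ω² = g tanθ / r = g/(L cosθ).
ω = √(g/(L cosθ)) = √(10.0/(1.09 × 0.9613)) = √9.544 = 3.089 rad/s.
Period = 2π/ω = 2.034 s.

2.03 s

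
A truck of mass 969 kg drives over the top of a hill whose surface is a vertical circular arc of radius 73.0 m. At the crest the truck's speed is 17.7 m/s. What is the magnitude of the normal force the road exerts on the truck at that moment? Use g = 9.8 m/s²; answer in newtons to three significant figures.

At the crest the centripetal acceleration points downward (toward the centre of the arc), so mg − N = mv²/r.
N = m(g − v²/r) = 969 × (9.8 − (17.7)²/73.0) = 969 × (9.8 − 4.292) = 969 × 5.508 = 5338 N.

5340 N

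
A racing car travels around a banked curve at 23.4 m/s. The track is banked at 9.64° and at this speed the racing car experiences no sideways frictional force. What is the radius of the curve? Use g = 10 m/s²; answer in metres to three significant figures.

Frictionless banking: tanθ = v²/(rg), so r = v²/(g tanθ).
r = (23.4)²/(10.0 × tan 9.64°) = 547.6/(10.0 × 0.1699) = 547.6/1.699 = 322.4 m.

322 m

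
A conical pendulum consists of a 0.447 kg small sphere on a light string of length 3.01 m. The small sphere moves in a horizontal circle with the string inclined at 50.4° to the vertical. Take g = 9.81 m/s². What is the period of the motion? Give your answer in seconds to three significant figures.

r = L sinθ = 2.319 m. From T sinθ = mω²r and T cosθ = mg: tanθ = ω²r/g, so ω² = g tanθ / r = g/(L cosθ).
ω = √(g/(L cosθ)) = √(9.81/(3.01 × 0.6374)) = √5.113 = 2.261 rad/s.
Period = 2π/ω = 2.779 s.

2.78 s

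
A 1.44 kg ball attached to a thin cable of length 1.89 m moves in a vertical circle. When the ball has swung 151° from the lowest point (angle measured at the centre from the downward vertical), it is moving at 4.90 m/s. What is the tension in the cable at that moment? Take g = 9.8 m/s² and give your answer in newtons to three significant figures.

5.95 N

Take the radial direction toward the centre of the circle as positive. The component of the weight along the string toward the centre is −mg cos φ (φ measured from the bottom), so Newton's second law along the string gives T − mg cos φ = m v²/r.
cos 151° = -0.8746, so T = m(v²/r + g cos φ) = 1.44 × ((4.90)²/1.89 + 9.8 × -0.8746) = 1.44 × (12.70 + (-8.571)) = 1.44 × 4.132 = 5.951 N.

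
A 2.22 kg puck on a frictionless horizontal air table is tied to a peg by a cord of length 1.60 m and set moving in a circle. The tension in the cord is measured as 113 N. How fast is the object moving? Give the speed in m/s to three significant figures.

T = m v²/r ⇒ v = √(T r / m) = √(113 × 1.60 / 2.22) = √81.44 = 9.024 m/s.

9.02 m/s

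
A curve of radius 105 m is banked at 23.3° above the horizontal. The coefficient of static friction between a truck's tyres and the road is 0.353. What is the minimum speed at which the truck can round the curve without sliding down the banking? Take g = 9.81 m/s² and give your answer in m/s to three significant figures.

At the minimum speed, friction acts up the slope at its limiting value f = μN. Radially (horizontal, toward centre): N sinθ − μN cosθ = mv²/r. Vertically: N cosθ + μN sinθ = mg.
Dividing: v² = r g (sinθ − μcosθ)/(cosθ + μsinθ).
sinθ − μcosθ = 0.3955 − 0.353×0.9184 = 0.07133; cosθ + μsinθ = 0.9184 + 0.353×0.3955 = 1.058.
v² = 105 × 9.81 × 0.07133/1.058 = 69.44 m²/s², so v = 8.333 m/s.

8.33 m/s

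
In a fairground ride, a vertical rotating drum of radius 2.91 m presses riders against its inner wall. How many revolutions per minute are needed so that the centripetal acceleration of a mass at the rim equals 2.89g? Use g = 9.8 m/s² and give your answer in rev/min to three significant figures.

Require ω²r = 2.89g, so ω = √(2.89 × 9.8/2.91) = 3.120 rad/s.
In rev/min: ω × 60/(2π) = 3.120 × 60/(2π) = 29.79 rev/min.

29.8 rev/min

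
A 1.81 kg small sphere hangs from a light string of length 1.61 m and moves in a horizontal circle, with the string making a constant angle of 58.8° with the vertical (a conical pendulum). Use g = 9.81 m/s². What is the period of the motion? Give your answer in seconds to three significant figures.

r = L sinθ = 1.377 m. From T sinθ = mω²r and T cosθ = mg: tanθ = ω²r/g, so ω² = g tanθ / r = g/(L cosθ).
ω = √(g/(L cosθ)) = √(9.81/(1.61 × 0.5180)) = √11.76 = 3.430 rad/s.
Period = 2π/ω = 1.832 s.

1.83 s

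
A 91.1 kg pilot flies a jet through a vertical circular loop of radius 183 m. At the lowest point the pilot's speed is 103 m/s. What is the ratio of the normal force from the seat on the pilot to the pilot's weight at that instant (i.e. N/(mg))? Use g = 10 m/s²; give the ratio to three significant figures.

At the bottom, N − mg = mv²/r, so N = m(v²/r + g) and N/(mg) = v²/(rg) + 1 = (103)²/(183 × 10.0) + 1 = 5.797 + 1 = 6.797.

6.80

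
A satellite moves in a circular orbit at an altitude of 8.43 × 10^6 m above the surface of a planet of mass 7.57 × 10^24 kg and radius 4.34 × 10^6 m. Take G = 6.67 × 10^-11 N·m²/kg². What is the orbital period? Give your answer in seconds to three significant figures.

r = R + h = 4.34 × 10^6 + 8.43 × 10^6 = 1.277 × 10^7 m. Gravity provides the centripetal force: G M m / r² = m v² / r ⇒ v = √(GM/r) = 6288 m/s.
T = 2πr/v = 2π × 1.277 × 10^7 / 6288 = 12760 s.

12800 s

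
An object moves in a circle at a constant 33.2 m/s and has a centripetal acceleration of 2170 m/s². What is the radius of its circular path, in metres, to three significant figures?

a_c = v²/r ⇒ r = v²/a_c = (33.2)²/2170 = 1102/2170 = 0.5079 m.

0.508 m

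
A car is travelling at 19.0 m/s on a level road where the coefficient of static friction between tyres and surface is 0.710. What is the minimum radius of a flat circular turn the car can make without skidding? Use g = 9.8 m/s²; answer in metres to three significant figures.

At the limit, μ_s m g = m v²/r, so r_min = v²/(μ_s g) = (19.0)²/(0.710 × 9.8) = 361.0/6.958 = 51.88 m.

51.9 m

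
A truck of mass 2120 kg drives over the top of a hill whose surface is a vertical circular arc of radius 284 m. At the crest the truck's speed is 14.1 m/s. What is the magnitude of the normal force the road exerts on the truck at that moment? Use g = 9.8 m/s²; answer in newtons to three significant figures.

At the crest the centripetal acceleration points downward (toward the centre of the arc), so mg − N = mv²/r.
N = m(g − v²/r) = 2120 × (9.8 − (14.1)²/284) = 2120 × (9.8 − 0.7000) = 2120 × 9.100 = 19290 N.

19300 N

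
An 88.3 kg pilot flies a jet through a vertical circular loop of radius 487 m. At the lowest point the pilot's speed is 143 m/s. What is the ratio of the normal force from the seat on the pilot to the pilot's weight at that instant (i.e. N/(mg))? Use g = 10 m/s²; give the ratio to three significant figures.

At the bottom, N − mg = mv²/r, so N = m(v²/r + g) and N/(mg) = v²/(rg) + 1 = (143)²/(487 × 10.0) + 1 = 4.199 + 1 = 5.199.

5.20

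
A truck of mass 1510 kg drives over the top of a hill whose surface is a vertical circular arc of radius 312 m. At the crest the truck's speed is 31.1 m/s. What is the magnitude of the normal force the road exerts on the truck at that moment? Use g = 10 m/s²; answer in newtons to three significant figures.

10400 N

At the crest the centripetal acceleration points downward (toward the centre of the arc), so mg − N = mv²/r.
N = m(g − v²/r) = 1510 × (10.0 − (31.1)²/312) = 1510 × (10.0 − 3.100) = 1510 × 6.900 = 10420 N.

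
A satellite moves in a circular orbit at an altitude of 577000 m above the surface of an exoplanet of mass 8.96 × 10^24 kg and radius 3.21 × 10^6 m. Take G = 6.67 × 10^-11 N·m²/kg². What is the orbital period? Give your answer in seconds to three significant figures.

r = R + h = 3.21 × 10^6 + 577000 = 3.787 × 10^6 m. Gravity provides the centripetal force: G M m / r² = m v² / r ⇒ v = √(GM/r) = 12560 m/s.
T = 2πr/v = 2π × 3.787 × 10^6 / 12560 = 1894 s.

1890 s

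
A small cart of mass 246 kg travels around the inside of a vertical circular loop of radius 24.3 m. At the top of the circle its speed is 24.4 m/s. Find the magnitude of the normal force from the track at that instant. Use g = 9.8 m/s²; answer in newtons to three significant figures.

At the top, both N and the weight mg point inward (toward the centre), so N + mg = mv²/r.
N = m(v²/r − g) = 246 × ((24.4)²/24.3 − 9.8) = 246 × (24.50 − 9.8) = 246 × 14.70 = 3616 N.

3620 N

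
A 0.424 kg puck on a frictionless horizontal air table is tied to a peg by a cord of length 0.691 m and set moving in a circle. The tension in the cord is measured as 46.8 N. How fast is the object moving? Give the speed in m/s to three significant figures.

T = m v²/r ⇒ v = √(T r / m) = √(46.8 × 0.691 / 0.424) = √76.27 = 8.733 m/s.

8.73 m/s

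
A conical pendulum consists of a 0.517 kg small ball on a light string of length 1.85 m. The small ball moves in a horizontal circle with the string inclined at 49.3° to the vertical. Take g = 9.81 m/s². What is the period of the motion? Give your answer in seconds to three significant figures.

2.20 s

r = L sinθ = 1.403 m. From T sinθ = mω²r and T cosθ = mg: tanθ = ω²r/g, so ω² = g tanθ / r = g/(L cosθ).
ω = √(g/(L cosθ)) = √(9.81/(1.85 × 0.6521)) = √8.132 = 2.852 rad/s.
Period = 2π/ω = 2.203 s.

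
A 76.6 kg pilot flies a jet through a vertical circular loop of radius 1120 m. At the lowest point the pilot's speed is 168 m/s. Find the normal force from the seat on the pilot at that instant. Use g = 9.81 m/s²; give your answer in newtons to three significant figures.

At the lowest point, N points up (toward the centre) and the weight mg points down (away from the centre), so the net inward force is N − mg = mv²/r.
N = m(v²/r + g) = 76.6 × ((168)²/1120 + 9.81) = 76.6 × (25.20 + 9.81) = 76.6 × 35.01 = 2682 N.

2680 N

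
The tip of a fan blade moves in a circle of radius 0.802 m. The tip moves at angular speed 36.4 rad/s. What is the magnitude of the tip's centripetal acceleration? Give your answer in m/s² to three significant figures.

v = ωr = 36.4 × 0.802 = 29.19 m/s.
a_c = v²/r = (29.19)²/0.802 = 852.2/0.802 = 1063 m/s².

1060 m/s²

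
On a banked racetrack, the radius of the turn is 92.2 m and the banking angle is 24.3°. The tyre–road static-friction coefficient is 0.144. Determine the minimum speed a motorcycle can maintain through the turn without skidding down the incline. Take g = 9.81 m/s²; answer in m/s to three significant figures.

16.2 m/s

At the minimum speed, friction acts up the slope at its limiting value f = μN. Radially (horizontal, toward centre): N sinθ − μN cosθ = mv²/r. Vertically: N cosθ + μN sinθ = mg.
Dividing: v² = r g (sinθ − μcosθ)/(cosθ + μsinθ).
sinθ − μcosθ = 0.4115 − 0.144×0.9114 = 0.2803; cosθ + μsinθ = 0.9114 + 0.144×0.4115 = 0.9707.
v² = 92.2 × 9.81 × 0.2803/0.9707 = 261.2 m²/s², so v = 16.16 m/s.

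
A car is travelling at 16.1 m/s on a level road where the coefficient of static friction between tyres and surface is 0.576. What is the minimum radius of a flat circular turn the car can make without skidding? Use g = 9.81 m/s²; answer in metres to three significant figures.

45.9 m

At the limit, μ_s m g = m v²/r, so r_min = v²/(μ_s g) = (16.1)²/(0.576 × 9.81) = 259.2/5.651 = 45.87 m.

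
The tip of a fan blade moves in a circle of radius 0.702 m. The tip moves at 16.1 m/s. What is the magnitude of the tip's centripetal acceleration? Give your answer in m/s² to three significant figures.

a_c = v²/r = (16.10)²/0.702 = 259.2/0.702 = 369.2 m/s².

369 m/s²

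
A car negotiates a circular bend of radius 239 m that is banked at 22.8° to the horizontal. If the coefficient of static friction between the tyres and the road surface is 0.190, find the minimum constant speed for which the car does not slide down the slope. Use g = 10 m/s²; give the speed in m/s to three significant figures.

22.6 m/s

At the minimum speed, friction acts up the slope at its limiting value f = μN. Radially (horizontal, toward centre): N sinθ − μN cosθ = mv²/r. Vertically: N cosθ + μN sinθ = mg.
Dividing: v² = r g (sinθ − μcosθ)/(cosθ + μsinθ).
sinθ − μcosθ = 0.3875 − 0.190×0.9219 = 0.2124; cosθ + μsinθ = 0.9219 + 0.190×0.3875 = 0.9955.
v² = 239 × 10.0 × 0.2124/0.9955 = 509.8 m²/s², so v = 22.58 m/s.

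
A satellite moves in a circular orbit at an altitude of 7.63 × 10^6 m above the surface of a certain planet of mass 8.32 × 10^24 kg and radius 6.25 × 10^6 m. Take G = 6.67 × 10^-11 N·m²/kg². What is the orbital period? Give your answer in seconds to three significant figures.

r = R + h = 6.25 × 10^6 + 7.63 × 10^6 = 1.388 × 10^7 m. Gravity provides the centripetal force: G M m / r² = m v² / r ⇒ v = √(GM/r) = 6323 m/s.
T = 2πr/v = 2π × 1.388 × 10^7 / 6323 = 13790 s.

13800 s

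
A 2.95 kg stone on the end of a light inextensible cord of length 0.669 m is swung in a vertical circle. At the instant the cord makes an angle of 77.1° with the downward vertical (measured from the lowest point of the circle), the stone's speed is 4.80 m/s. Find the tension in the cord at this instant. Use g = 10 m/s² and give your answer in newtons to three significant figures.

Take the radial direction toward the centre of the circle as positive. The component of the weight along the string toward the centre is −mg cos φ (φ measured from the bottom), so Newton's second law along the string gives T − mg cos φ = m v²/r.
cos 77.1° = 0.2233, so T = m(v²/r + g cos φ) = 2.95 × ((4.80)²/0.669 + 10.0 × 0.2233) = 2.95 × (34.44 + (2.233)) = 2.95 × 36.67 = 108.2 N.

108 N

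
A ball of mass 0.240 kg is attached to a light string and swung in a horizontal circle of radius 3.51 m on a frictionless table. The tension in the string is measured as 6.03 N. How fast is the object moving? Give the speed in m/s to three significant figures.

9.39 m/s

T = m v²/r ⇒ v = √(T r / m) = √(6.03 × 3.51 / 0.240) = √88.19 = 9.391 m/s.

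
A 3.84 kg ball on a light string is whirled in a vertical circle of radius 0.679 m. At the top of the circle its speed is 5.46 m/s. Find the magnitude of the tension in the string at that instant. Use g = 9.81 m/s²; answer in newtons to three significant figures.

131 N

At the top, both T and the weight mg point inward (toward the centre), so T + mg = mv²/r.
T = m(v²/r − g) = 3.84 × ((5.46)²/0.679 − 9.81) = 3.84 × (43.91 − 9.81) = 3.84 × 34.10 = 130.9 N.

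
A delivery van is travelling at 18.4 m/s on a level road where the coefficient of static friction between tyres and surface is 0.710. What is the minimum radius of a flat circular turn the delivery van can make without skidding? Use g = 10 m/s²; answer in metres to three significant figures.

At the limit, μ_s m g = m v²/r, so r_min = v²/(μ_s g) = (18.4)²/(0.710 × 10.0) = 338.6/7.100 = 47.68 m.

47.7 m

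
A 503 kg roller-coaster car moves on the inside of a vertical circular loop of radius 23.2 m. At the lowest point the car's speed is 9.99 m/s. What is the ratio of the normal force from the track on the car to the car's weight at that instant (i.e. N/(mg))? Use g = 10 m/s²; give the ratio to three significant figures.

At the bottom, N − mg = mv²/r, so N = m(v²/r + g) and N/(mg) = v²/(rg) + 1 = (9.99)²/(23.2 × 10.0) + 1 = 0.4302 + 1 = 1.430.

1.43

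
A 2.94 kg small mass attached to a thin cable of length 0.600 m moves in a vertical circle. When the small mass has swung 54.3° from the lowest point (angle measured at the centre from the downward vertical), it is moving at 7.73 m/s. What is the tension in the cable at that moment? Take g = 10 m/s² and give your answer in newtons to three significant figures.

310 N

Take the radial direction toward the centre of the circle as positive. The component of the weight along the string toward the centre is −mg cos φ (φ measured from the bottom), so Newton's second law along the string gives T − mg cos φ = m v²/r.
cos 54.3° = 0.5835, so T = m(v²/r + g cos φ) = 2.94 × ((7.73)²/0.600 + 10.0 × 0.5835) = 2.94 × (99.59 + (5.835)) = 2.94 × 105.4 = 309.9 N.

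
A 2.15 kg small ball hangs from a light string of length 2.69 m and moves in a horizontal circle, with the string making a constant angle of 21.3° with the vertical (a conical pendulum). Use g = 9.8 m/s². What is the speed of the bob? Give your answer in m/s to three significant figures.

The radius of the circle is r = L sinθ = 2.69 × sin 21.3° = 0.9771 m.
Horizontally T sinθ = mv²/r and vertically T cosθ = mg, so tanθ = v²/(rg).
v = √(r g tanθ) = √(0.9771 × 9.8 × 0.3899) = √3.734 = 1.932 m/s.

1.93 m/s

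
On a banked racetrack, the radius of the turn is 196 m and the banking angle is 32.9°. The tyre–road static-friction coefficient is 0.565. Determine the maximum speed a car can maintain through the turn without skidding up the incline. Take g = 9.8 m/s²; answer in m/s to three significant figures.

At the maximum speed, friction acts down the slope at its limiting value f = μN. Radially (horizontal, toward centre): N sinθ + μN cosθ = mv²/r. Vertically: N cosθ − μN sinθ = mg.
Dividing: v² = r g (sinθ + μcosθ)/(cosθ − μsinθ).
sinθ + μcosθ = 0.5432 + 0.565×0.8396 = 1.018; cosθ − μsinθ = 0.8396 − 0.565×0.5432 = 0.5327.
v² = 196 × 9.8 × 1.018/0.5327 = 3669 m²/s², so v = 60.57 m/s.

60.6 m/s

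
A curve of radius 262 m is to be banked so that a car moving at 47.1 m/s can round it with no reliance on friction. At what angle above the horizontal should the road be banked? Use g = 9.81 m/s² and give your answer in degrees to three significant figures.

40.8°

With no friction, the horizontal component of the normal force provides the centripetal force: N sinθ = mv²/r, while N cosθ = mg vertically.
Dividing: tanθ = v²/(r g) = (47.1)²/(262 × 9.81) = 2218/2570 = 0.8631.
θ = arctan(0.8631) = 40.80°.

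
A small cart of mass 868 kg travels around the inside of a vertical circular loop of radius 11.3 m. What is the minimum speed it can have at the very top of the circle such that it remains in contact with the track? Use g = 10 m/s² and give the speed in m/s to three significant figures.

At the top, both weight mg and N point toward the centre: N + mg = mv²/r.
At minimum speed N → 0, so mg = mv_min²/r ⇒ v_min = √(g r) = √(10.0 × 11.3) = 10.63 m/s.

10.6 m/s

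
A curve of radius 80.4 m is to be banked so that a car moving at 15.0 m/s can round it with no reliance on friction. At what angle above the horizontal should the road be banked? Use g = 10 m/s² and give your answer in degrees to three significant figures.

For a frictionless banked turn: horizontally N sinθ = mv²/r and vertically N cosθ = mg.
Dividing: tanθ = v²/(r g) = (15.0)²/(80.4 × 10.0) = 225.0/804.0 = 0.2799.
θ = arctan(0.2799) = 15.63°.

15.6°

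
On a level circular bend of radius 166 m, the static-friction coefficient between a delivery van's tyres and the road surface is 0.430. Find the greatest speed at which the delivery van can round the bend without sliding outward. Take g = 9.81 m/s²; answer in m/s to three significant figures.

On a flat curve, static friction is the only horizontal force, so it must supply the full centripetal force: μ_s m g = m v²/r.
Mass cancels: v_max = √(μ_s g r) = √(0.430 × 9.81 × 166) = √700.2 = 26.46 m/s.

26.5 m/s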